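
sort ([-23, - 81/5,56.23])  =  [ - 23, - 81/5, 56.23 ]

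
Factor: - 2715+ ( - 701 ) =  - 2^3*7^1*61^1 =- 3416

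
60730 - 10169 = 50561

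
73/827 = 73/827 =0.09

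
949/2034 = 949/2034 = 0.47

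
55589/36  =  55589/36 = 1544.14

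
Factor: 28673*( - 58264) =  - 1670603672 = -  2^3*53^1*541^1*7283^1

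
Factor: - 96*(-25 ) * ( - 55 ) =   -  2^5 * 3^1*5^3*11^1 = - 132000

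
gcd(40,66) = 2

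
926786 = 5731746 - 4804960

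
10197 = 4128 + 6069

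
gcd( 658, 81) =1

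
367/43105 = 367/43105 = 0.01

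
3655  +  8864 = 12519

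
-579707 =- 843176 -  - 263469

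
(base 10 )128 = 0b10000000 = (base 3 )11202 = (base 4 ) 2000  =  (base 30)48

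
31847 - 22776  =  9071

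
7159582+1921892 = 9081474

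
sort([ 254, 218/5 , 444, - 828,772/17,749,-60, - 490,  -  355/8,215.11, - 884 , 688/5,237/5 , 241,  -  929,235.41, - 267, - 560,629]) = [ - 929,  -  884, - 828,-560,- 490, -267,  -  60, - 355/8, 218/5,  772/17,237/5, 688/5,215.11,235.41,241,254, 444, 629, 749] 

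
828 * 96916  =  80246448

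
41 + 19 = 60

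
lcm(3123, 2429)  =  21861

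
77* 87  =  6699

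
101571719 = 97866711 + 3705008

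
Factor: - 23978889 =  - 3^3*11^1*80737^1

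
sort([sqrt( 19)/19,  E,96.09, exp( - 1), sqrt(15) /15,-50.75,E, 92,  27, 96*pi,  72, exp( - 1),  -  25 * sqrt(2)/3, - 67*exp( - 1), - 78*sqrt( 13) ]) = [ - 78*sqrt(13), - 50.75,-67*exp ( - 1), - 25*sqrt( 2 ) /3, sqrt( 19) /19, sqrt( 15)/15, exp( - 1) , exp( - 1), E,  E,27, 72,92, 96.09, 96*pi]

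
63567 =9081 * 7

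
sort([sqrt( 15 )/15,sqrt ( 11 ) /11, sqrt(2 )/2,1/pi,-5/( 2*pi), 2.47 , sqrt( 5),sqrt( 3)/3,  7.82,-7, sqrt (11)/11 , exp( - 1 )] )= [ - 7, - 5/ (2*pi), sqrt (15) /15,sqrt ( 11 ) /11,sqrt(11)/11,1/pi,  exp( - 1),sqrt( 3 )/3,sqrt ( 2)/2 , sqrt( 5 ), 2.47,7.82 ] 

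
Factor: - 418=-2^1*11^1*19^1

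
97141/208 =97141/208 = 467.02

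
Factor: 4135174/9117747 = 2^1 * 3^( - 2 ) * 607^( - 1)*1669^ ( - 1) * 2067587^1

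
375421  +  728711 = 1104132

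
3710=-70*( - 53 ) 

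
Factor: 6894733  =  23^1 * 299771^1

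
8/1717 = 8/1717=0.00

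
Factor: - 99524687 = -99524687^1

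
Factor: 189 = 3^3*7^1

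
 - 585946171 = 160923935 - 746870106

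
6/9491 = 6/9491  =  0.00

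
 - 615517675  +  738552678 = 123035003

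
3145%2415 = 730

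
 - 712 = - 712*1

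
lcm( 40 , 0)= 0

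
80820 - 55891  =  24929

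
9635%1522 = 503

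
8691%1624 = 571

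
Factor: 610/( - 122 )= - 5   =  - 5^1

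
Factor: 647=647^1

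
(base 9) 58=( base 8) 65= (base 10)53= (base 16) 35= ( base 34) 1J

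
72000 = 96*750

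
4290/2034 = 715/339 = 2.11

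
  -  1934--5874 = 3940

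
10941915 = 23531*465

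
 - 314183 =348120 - 662303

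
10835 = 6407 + 4428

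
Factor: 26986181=26986181^1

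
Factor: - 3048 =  - 2^3*3^1* 127^1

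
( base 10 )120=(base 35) 3f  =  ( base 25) 4K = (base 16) 78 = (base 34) 3i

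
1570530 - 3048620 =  - 1478090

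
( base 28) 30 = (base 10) 84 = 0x54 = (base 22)3I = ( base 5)314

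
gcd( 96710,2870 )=10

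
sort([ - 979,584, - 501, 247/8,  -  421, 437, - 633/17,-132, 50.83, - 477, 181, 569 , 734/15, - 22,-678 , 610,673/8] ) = [ - 979,- 678, -501, - 477,  -  421, - 132, - 633/17 ,-22 , 247/8, 734/15, 50.83, 673/8 , 181, 437,569, 584,610]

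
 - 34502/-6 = 5750 + 1/3 = 5750.33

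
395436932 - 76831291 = 318605641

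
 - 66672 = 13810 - 80482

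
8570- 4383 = 4187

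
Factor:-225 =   -  3^2*5^2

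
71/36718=71/36718 = 0.00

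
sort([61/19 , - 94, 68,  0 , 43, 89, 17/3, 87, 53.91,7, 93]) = [ - 94, 0,61/19, 17/3, 7, 43  ,  53.91,68, 87, 89,  93 ]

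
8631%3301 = 2029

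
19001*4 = 76004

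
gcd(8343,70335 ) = 27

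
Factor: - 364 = - 2^2*7^1 * 13^1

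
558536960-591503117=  - 32966157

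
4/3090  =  2/1545  =  0.00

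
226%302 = 226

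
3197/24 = 3197/24 = 133.21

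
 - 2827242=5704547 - 8531789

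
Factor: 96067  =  17^1 * 5651^1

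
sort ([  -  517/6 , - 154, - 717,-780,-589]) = [-780,-717,-589 , - 154, - 517/6]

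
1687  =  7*241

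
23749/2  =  11874 + 1/2  =  11874.50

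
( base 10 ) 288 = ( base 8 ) 440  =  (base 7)561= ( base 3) 101200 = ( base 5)2123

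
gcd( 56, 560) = 56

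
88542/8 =11067 + 3/4 = 11067.75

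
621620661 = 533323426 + 88297235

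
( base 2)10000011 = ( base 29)4F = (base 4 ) 2003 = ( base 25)56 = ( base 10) 131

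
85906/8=42953/4=10738.25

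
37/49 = 37/49 = 0.76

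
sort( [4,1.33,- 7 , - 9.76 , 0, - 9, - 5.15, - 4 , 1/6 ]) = [ - 9.76, - 9,-7,-5.15, - 4, 0,  1/6,1.33,4] 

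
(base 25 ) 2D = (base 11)58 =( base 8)77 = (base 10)63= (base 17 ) 3C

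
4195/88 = 47 + 59/88 = 47.67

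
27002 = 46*587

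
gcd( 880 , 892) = 4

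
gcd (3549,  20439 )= 3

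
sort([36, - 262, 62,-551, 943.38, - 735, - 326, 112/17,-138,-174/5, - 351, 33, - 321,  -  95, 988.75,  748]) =[-735, - 551, -351, - 326,  -  321, - 262,-138,-95, - 174/5 , 112/17, 33, 36,  62,748,943.38, 988.75]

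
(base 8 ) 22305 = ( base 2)10010011000101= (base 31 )9ok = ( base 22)j9j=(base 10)9413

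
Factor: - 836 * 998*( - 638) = 532301264 = 2^4 * 11^2*19^1*29^1*  499^1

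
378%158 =62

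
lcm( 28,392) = 392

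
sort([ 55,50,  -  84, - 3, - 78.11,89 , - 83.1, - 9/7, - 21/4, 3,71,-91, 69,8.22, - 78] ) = [ - 91,- 84 ,-83.1, - 78.11, - 78, - 21/4,-3, - 9/7,3,8.22,  50, 55,69,71,89] 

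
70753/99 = 714 + 67/99 =714.68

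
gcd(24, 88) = 8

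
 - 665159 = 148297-813456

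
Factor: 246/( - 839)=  - 2^1*3^1*41^1*839^(-1 ) 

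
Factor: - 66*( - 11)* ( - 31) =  - 2^1*3^1*11^2*31^1 = - 22506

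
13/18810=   13/18810 = 0.00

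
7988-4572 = 3416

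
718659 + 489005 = 1207664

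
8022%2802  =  2418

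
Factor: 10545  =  3^1*5^1*19^1*37^1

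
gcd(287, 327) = 1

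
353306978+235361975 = 588668953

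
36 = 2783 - 2747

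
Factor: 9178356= 2^2*3^1 * 11^1*31^1*2243^1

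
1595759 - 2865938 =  - 1270179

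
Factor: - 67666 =  -  2^1*23^1*1471^1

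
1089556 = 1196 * 911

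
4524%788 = 584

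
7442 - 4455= 2987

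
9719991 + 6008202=15728193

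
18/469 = 18/469=0.04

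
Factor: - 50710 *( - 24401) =1237374710= 2^1*5^1*11^1*13^1* 461^1*1877^1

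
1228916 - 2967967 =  - 1739051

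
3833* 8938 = 34259354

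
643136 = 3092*208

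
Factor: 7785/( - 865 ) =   -  3^2 = - 9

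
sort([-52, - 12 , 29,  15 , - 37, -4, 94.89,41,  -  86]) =[-86, - 52,  -  37, - 12,-4,15,29, 41, 94.89] 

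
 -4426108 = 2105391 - 6531499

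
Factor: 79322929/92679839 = 11331847/13239977 = 19^1*23^1*1039^( - 1) * 12743^( - 1) * 25931^1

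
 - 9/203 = - 9/203= - 0.04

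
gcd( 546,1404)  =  78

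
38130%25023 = 13107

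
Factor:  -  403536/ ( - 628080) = 5^( - 1)*7^1*1201^1*2617^( - 1) = 8407/13085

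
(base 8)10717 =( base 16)11CF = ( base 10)4559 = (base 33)465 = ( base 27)66N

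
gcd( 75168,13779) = 9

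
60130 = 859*70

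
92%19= 16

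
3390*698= 2366220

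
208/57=208/57 = 3.65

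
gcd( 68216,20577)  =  1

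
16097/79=203 + 60/79 = 203.76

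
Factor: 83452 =2^2*31^1*673^1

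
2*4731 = 9462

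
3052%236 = 220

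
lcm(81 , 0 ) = 0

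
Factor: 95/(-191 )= -5^1 * 19^1*191^ (-1 )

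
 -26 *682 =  - 17732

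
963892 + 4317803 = 5281695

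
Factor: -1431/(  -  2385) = 3/5 =3^1*5^( - 1)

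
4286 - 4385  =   - 99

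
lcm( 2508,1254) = 2508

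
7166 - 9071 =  - 1905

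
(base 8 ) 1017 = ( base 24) ln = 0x20f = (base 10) 527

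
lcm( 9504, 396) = 9504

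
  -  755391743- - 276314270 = - 479077473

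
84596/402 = 42298/201 = 210.44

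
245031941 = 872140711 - 627108770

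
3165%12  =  9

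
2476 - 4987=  - 2511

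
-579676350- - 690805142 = 111128792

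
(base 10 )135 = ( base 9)160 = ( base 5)1020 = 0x87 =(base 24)5f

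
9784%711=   541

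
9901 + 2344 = 12245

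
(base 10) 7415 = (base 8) 16367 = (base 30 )875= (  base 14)29b9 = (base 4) 1303313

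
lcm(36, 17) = 612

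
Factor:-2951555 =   -  5^1 * 19^1*31069^1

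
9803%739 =196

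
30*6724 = 201720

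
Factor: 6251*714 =2^1  *3^1 * 7^2*17^1*19^1*47^1 =4463214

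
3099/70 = 44 + 19/70 = 44.27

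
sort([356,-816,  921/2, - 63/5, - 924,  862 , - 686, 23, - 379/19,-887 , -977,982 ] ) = [ - 977, -924, - 887,- 816, - 686 ,  -  379/19, - 63/5,  23, 356, 921/2, 862,982 ]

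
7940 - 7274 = 666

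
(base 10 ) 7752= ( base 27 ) AH3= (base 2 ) 1111001001000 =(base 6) 55520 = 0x1E48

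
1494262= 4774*313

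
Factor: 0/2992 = 0^1 = 0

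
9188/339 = 27 + 35/339 = 27.10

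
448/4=112 = 112.00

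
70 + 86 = 156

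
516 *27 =13932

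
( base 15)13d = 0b100011011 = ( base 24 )BJ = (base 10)283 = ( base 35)83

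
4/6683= 4/6683 = 0.00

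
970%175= 95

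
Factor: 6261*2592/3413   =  2^5*3^5*2087^1 * 3413^( -1) = 16228512/3413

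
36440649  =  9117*3997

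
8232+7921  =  16153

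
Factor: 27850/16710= 5/3  =  3^(  -  1)*5^1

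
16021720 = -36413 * (-440) 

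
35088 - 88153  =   - 53065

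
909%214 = 53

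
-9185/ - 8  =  9185/8= 1148.12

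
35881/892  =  40 + 201/892= 40.23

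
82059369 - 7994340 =74065029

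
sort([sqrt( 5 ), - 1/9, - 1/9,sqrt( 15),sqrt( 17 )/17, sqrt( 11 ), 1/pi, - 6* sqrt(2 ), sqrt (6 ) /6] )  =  [ - 6*sqrt( 2 ) , - 1/9 , - 1/9, sqrt (17)/17 , 1/pi,sqrt (6 )/6 , sqrt( 5),sqrt( 11 ), sqrt( 15)] 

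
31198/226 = 15599/113  =  138.04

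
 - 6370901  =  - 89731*71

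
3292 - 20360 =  - 17068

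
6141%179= 55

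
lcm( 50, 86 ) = 2150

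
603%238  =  127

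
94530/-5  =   - 18906/1 = - 18906.00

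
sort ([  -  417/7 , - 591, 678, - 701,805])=[ - 701, - 591,- 417/7 , 678, 805]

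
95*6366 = 604770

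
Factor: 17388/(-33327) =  - 12/23 = -2^2*3^1*23^( - 1) 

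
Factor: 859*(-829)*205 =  - 145982755 = - 5^1*41^1*829^1*859^1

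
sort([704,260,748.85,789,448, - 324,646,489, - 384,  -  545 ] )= [ - 545, - 384,-324,  260 , 448,  489, 646,704, 748.85,789 ]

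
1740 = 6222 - 4482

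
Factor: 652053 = 3^1*217351^1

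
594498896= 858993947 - 264495051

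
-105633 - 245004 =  - 350637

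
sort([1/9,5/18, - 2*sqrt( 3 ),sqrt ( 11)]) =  [ - 2*sqrt( 3),  1/9, 5/18 , sqrt( 11 ) ] 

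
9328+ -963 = 8365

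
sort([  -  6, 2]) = [ - 6, 2]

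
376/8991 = 376/8991 =0.04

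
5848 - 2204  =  3644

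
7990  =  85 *94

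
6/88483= 6/88483  =  0.00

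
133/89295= 133/89295 = 0.00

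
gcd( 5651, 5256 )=1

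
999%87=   42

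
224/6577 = 224/6577 = 0.03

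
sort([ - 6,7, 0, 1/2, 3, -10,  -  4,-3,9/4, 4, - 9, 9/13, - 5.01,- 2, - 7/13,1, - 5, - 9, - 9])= [ - 10, - 9, -9, - 9  , - 6, - 5.01 ,- 5 , - 4 , - 3,-2, - 7/13, 0, 1/2,  9/13,1 , 9/4,3, 4,7]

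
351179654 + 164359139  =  515538793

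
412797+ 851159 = 1263956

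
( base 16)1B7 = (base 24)I7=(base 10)439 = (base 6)2011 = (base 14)235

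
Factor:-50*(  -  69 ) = 3450 = 2^1*3^1*5^2*23^1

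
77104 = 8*9638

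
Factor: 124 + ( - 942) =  - 2^1*409^1 = - 818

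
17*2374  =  40358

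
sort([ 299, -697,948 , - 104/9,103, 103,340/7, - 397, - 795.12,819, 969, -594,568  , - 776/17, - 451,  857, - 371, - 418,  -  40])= [ - 795.12, - 697, - 594, - 451, - 418, - 397,-371, - 776/17,-40, - 104/9,340/7,103,103, 299, 568, 819 , 857,  948,969]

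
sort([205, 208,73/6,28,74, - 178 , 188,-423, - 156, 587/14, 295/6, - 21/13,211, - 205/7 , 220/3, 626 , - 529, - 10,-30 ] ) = [-529, - 423, - 178, - 156 , - 30, - 205/7, - 10, - 21/13, 73/6, 28, 587/14,295/6, 220/3,74, 188, 205,208, 211,626] 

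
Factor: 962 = 2^1*13^1*37^1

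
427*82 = 35014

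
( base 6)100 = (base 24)1c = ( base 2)100100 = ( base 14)28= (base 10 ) 36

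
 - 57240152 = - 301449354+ 244209202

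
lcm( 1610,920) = 6440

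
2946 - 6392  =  -3446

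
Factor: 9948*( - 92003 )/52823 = - 915245844/52823= - 2^2*3^1*101^( - 1 )*523^(- 1) * 829^1*92003^1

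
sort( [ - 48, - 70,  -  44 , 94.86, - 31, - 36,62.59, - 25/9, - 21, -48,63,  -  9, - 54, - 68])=[-70, - 68, - 54, - 48, - 48, - 44, - 36,-31, - 21, - 9, - 25/9 , 62.59, 63,94.86]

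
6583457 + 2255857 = 8839314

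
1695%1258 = 437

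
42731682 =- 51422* (- 831)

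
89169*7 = 624183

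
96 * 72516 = 6961536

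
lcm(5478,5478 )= 5478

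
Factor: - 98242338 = -2^1*3^1*23^1*443^1*  1607^1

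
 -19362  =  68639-88001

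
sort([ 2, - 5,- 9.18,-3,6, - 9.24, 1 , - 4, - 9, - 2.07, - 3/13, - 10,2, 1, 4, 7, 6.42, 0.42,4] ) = [ - 10, - 9.24, - 9.18, - 9, - 5, - 4, - 3, - 2.07 ,-3/13, 0.42, 1, 1,2, 2,4, 4,  6, 6.42,7 ] 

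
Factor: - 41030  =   - 2^1*5^1*11^1 * 373^1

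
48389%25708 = 22681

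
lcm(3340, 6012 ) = 30060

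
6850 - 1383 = 5467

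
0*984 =0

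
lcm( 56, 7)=56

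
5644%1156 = 1020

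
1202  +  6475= 7677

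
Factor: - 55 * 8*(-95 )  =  2^3*5^2*11^1*19^1 = 41800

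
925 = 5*185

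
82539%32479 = 17581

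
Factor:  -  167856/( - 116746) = 312/217  =  2^3 *3^1*  7^( - 1)*13^1 * 31^( - 1 ) 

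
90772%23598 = 19978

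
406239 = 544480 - 138241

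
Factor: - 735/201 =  - 5^1 * 7^2 * 67^ ( - 1) = -  245/67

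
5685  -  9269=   -  3584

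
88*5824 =512512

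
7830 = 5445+2385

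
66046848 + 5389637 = 71436485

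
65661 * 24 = 1575864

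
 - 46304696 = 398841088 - 445145784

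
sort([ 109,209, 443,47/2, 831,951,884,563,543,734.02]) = [ 47/2,109,209, 443,543 , 563,734.02,831,884,951 ]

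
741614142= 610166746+131447396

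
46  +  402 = 448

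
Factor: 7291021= 73^1*99877^1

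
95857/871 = 95857/871 = 110.05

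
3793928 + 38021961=41815889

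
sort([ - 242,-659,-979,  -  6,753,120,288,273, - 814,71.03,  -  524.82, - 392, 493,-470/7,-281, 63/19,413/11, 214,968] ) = [- 979, - 814, - 659,-524.82,-392, - 281, - 242,-470/7, -6,63/19,413/11  ,  71.03, 120 , 214,273,288,493, 753,968 ]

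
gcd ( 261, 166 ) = 1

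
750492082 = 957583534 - 207091452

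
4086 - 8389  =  -4303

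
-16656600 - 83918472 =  - 100575072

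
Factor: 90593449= 90593449^1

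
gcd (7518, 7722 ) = 6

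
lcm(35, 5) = 35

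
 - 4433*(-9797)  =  43430101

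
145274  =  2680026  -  2534752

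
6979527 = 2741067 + 4238460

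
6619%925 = 144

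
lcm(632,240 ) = 18960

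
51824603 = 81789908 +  - 29965305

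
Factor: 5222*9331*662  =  2^2*7^2*31^1*43^1*331^1*373^1  =  32256931084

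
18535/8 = 2316 + 7/8 = 2316.88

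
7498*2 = 14996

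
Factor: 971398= 2^1*37^1* 13127^1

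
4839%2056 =727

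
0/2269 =0 = 0.00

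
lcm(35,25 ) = 175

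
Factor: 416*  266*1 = 110656 = 2^6 *7^1*13^1  *19^1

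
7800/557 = 7800/557 = 14.00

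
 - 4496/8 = - 562=-562.00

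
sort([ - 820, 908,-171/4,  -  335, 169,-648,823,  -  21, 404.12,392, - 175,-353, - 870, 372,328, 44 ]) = [- 870, - 820, - 648, - 353, - 335,-175, - 171/4, - 21, 44, 169,328 , 372,392, 404.12,823, 908] 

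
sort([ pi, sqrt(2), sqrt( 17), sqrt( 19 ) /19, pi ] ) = [ sqrt( 19)/19, sqrt( 2 ) , pi,  pi, sqrt(17 )]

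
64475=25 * 2579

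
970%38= 20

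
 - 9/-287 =9/287 = 0.03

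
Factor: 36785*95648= 2^5 * 5^1*7^3 * 61^1 * 1051^1 = 3518411680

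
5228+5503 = 10731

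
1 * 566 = 566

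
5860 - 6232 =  - 372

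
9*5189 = 46701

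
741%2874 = 741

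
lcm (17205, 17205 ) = 17205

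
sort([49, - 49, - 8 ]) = [-49, - 8, 49] 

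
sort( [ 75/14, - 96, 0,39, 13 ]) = [ - 96, 0, 75/14, 13, 39 ]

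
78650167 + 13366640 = 92016807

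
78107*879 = 68656053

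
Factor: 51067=223^1*229^1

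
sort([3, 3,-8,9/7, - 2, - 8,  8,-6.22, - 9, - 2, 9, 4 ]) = [-9,  -  8, - 8, - 6.22,-2, - 2,9/7,  3, 3,  4,8,9 ] 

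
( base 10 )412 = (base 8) 634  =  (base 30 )DM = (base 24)H4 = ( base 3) 120021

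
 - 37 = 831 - 868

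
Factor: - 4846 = - 2^1*2423^1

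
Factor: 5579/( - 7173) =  - 7/9 = - 3^(- 2) * 7^1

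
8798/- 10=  - 4399/5  =  - 879.80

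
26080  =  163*160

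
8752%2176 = 48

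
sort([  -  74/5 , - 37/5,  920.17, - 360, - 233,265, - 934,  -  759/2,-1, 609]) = [ - 934, - 759/2, - 360, - 233, - 74/5, - 37/5, - 1,265,609, 920.17] 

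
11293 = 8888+2405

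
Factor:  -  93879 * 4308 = - 2^2*3^5*19^1  *61^1*359^1 = - 404430732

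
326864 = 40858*8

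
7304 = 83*88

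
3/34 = 3/34  =  0.09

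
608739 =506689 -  - 102050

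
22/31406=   11/15703 = 0.00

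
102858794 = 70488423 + 32370371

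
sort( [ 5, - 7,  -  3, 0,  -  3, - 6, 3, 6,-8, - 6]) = [  -  8,  -  7, - 6 , - 6, - 3,-3, 0, 3 , 5,6 ] 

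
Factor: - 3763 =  - 53^1 * 71^1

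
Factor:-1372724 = - 2^2*113^1*3037^1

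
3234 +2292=5526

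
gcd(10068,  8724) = 12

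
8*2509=20072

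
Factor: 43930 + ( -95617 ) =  - 51687 = - 3^2*5743^1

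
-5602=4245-9847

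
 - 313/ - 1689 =313/1689=   0.19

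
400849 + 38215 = 439064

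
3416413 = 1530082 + 1886331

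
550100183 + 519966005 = 1070066188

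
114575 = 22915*5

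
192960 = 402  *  480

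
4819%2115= 589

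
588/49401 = 196/16467  =  0.01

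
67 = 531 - 464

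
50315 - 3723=46592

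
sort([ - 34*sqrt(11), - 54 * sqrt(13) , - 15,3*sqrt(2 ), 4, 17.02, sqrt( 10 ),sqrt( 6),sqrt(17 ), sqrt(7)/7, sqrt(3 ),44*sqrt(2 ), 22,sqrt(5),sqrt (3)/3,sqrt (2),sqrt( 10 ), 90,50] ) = [ - 54 * sqrt(13 ), - 34*sqrt(11),-15,sqrt(7 ) /7,sqrt( 3 )/3,  sqrt ( 2 ), sqrt (3),sqrt(5 ),sqrt( 6 ),sqrt( 10),sqrt(10 ), 4,  sqrt(17 ), 3  *sqrt( 2),  17.02,22, 50, 44*sqrt( 2),90] 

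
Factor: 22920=2^3* 3^1*5^1*191^1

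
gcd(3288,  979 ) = 1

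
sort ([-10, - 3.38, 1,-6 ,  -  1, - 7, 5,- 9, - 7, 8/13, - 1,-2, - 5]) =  [-10, - 9,- 7,  -  7,-6, - 5, - 3.38, - 2,-1,-1,  8/13, 1, 5 ]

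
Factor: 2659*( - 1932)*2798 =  - 2^3*3^1 * 7^1*23^1*1399^1*2659^1 = - 14373852024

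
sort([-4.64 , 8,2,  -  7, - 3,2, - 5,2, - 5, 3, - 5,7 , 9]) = [ - 7, - 5, - 5, - 5, -4.64,-3,2  ,  2,2,3, 7,  8,9 ] 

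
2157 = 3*719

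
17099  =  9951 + 7148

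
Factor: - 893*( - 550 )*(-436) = -2^3*5^2*11^1*  19^1 * 47^1*109^1 = -  214141400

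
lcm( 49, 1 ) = 49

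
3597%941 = 774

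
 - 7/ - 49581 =1/7083 = 0.00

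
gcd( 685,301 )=1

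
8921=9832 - 911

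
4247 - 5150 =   -  903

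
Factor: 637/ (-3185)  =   - 1/5  =  - 5^( - 1 ) 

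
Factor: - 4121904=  - 2^4*3^1*79^1*1087^1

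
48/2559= 16/853 =0.02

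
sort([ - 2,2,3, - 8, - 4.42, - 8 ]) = [ - 8, - 8, - 4.42, - 2,2,  3]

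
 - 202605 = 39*( - 5195)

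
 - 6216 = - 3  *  2072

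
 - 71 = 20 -91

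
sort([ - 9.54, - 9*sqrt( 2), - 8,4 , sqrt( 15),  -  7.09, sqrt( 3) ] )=[ - 9*sqrt( 2), - 9.54, - 8,-7.09,sqrt( 3),  sqrt( 15 ), 4 ] 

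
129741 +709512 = 839253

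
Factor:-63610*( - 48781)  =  3102959410 = 2^1* 5^1* 6361^1*48781^1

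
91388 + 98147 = 189535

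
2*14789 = 29578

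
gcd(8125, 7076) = 1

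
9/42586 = 9/42586 = 0.00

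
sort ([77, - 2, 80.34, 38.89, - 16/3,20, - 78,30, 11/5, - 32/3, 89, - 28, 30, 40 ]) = [- 78, - 28 ,  -  32/3 , -16/3, - 2, 11/5, 20,30, 30,38.89,40 , 77 , 80.34, 89]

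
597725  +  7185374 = 7783099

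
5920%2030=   1860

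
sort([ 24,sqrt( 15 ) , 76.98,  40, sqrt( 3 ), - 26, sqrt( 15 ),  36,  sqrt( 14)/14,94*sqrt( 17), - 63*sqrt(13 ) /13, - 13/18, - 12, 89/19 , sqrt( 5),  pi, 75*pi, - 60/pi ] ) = [ - 26, - 60/pi, - 63*sqrt( 13 ) /13, - 12,-13/18, sqrt( 14 ) /14, sqrt( 3), sqrt ( 5 ), pi, sqrt( 15), sqrt( 15 ), 89/19,24,36  ,  40, 76.98,  75*pi,  94*sqrt( 17 )] 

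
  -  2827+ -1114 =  - 3941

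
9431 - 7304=2127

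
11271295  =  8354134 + 2917161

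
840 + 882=1722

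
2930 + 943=3873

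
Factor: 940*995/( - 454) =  - 2^1 * 5^2*47^1*199^1*227^( - 1) = - 467650/227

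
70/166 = 35/83 = 0.42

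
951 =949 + 2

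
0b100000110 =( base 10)262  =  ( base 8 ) 406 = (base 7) 523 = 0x106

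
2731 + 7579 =10310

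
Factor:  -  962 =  - 2^1*13^1* 37^1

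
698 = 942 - 244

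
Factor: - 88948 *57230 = -5090494040  =  - 2^3 * 5^1*37^1*59^1*97^1 * 601^1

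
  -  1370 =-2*685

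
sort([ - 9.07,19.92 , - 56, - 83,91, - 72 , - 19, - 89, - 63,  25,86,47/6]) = [ - 89, - 83,  -  72, - 63, - 56, - 19, - 9.07,47/6  ,  19.92,25,86,91]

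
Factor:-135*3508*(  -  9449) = 2^2*3^3 * 5^1 * 11^1*859^1*877^1  =  4474857420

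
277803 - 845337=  - 567534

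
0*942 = 0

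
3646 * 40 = 145840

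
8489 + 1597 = 10086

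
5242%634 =170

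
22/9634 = 11/4817 = 0.00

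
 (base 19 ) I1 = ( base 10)343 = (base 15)17D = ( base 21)g7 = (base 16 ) 157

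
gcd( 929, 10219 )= 929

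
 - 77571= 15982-93553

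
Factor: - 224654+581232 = 2^1*178289^1=356578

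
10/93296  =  5/46648 = 0.00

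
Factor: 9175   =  5^2*367^1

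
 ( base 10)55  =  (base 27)21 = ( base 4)313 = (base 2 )110111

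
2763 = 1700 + 1063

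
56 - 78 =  - 22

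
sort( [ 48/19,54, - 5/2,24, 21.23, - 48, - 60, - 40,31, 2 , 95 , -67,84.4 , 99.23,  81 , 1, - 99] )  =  [-99, -67, - 60,  -  48, - 40, - 5/2,1,2, 48/19,21.23,  24,31, 54,  81,84.4,95, 99.23] 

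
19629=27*727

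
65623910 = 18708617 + 46915293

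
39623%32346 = 7277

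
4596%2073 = 450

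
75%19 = 18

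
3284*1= 3284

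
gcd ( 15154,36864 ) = 2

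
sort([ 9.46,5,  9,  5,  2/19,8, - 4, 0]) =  [ - 4,0,  2/19, 5  ,  5,8, 9,9.46]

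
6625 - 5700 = 925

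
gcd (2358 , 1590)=6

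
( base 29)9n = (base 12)1b8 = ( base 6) 1152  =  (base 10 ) 284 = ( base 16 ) 11c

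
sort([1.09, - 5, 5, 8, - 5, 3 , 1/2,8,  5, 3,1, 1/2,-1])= [-5, - 5, - 1, 1/2, 1/2, 1, 1.09, 3,3,5, 5, 8, 8]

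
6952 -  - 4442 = 11394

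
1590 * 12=19080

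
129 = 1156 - 1027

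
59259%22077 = 15105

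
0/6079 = 0 = 0.00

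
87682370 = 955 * 91814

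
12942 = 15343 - 2401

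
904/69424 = 113/8678 = 0.01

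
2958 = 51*58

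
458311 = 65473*7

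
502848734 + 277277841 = 780126575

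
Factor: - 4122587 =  - 7^1*588941^1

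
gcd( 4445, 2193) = 1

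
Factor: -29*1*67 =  - 1943 =- 29^1*67^1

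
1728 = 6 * 288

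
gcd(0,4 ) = 4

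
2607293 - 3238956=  - 631663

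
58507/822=58507/822 = 71.18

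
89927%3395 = 1657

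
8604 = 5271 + 3333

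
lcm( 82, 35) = 2870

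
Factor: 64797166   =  2^1*  7^1*17^1 * 272257^1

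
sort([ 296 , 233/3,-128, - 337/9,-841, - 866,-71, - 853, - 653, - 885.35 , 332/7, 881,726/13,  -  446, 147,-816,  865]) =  [ - 885.35,-866, -853, - 841,-816, - 653, - 446, - 128, - 71 ,-337/9, 332/7,  726/13,233/3,147,296,  865, 881]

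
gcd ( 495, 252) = 9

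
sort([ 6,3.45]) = [ 3.45,6] 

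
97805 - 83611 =14194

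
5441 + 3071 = 8512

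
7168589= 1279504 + 5889085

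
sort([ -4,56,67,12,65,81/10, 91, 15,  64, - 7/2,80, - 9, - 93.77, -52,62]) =[-93.77, - 52,-9, - 4, - 7/2, 81/10  ,  12,15,56,62,64,65, 67,80,91]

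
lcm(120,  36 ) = 360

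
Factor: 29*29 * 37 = 31117 =29^2* 37^1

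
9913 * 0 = 0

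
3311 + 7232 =10543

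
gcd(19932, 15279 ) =33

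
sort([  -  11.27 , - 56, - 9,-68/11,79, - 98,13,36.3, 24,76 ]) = [  -  98 , - 56, -11.27,  -  9,  -  68/11,13,24,36.3, 76 , 79 ]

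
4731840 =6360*744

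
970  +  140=1110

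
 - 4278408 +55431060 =51152652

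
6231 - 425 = 5806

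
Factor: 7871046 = 2^1*3^1*373^1* 3517^1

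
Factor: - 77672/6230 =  - 5548/445 = - 2^2*5^( - 1) * 19^1*73^1*89^( - 1)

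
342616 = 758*452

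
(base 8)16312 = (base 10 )7370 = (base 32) 76a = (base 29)8M4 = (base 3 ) 101002222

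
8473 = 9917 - 1444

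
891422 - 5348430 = -4457008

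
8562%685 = 342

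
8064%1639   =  1508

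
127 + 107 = 234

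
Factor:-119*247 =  - 7^1 *13^1*17^1  *  19^1 = -29393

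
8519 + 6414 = 14933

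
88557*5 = 442785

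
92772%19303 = 15560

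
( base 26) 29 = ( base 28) 25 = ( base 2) 111101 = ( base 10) 61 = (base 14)45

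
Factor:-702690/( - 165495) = 2^1 * 11^(-1)*17^(-1)*397^1   =  794/187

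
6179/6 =6179/6 = 1029.83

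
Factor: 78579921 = 3^1*7^1*1151^1*3251^1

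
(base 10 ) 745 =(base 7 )2113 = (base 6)3241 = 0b1011101001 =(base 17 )29e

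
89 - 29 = 60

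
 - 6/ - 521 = 6/521 = 0.01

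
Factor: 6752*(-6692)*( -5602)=253122919168 = 2^8*7^1*211^1*239^1*2801^1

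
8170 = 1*8170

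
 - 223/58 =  - 223/58=-3.84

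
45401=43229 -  - 2172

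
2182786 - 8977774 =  - 6794988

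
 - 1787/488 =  - 4 + 165/488 = - 3.66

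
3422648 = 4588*746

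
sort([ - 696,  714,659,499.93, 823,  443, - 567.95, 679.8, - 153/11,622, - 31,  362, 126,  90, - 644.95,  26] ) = [ - 696,-644.95, - 567.95, - 31, - 153/11, 26, 90,126,  362,443,  499.93,622,  659,679.8,  714, 823]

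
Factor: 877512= 2^3*3^1*36563^1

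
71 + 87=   158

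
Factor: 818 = 2^1 * 409^1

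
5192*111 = 576312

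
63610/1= 63610 = 63610.00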